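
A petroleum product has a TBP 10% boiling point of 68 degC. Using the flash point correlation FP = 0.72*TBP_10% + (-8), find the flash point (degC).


FP = 0.72 * 68 + (-8) = 40.96

40.96 degC


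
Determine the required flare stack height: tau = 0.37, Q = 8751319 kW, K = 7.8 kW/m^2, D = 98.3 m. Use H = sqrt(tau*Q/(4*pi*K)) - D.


tau*Q/(4*pi*K) = 0.37 * 8751319 / (4 * pi * 7.8) = 33034.7
sqrt(33034.7) = 181.755
H = 181.755 - 98.3 = 83.45

83.45 m


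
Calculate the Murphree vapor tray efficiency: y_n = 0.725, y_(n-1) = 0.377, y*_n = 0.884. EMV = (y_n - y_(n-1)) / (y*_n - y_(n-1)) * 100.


Murphree vapor efficiency: EMV = (y_n - y_(n-1)) / (y*_n - y_(n-1)) * 100
EMV = (0.725 - 0.377) / (0.884 - 0.377) * 100 = 0.348 / 0.507 * 100 = 68.64

68.64 %


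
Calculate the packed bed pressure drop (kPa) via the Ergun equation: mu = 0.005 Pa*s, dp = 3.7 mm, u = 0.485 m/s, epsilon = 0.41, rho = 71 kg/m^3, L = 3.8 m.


dp = 3.7 mm = 0.0037 m
Viscous term = 150*0.005*0.485*(1-0.41)^2 / (0.0037^2*0.41^3) = 134200
Inertial term = 1.75*71*0.485^2*(1-0.41) / (0.0037*0.41^3) = 67620.5
dP/L = 134200 + 67620.5 = 201820 Pa/m
dP = 201820 * 3.8 / 1000 = 766.9 kPa

766.9 kPa


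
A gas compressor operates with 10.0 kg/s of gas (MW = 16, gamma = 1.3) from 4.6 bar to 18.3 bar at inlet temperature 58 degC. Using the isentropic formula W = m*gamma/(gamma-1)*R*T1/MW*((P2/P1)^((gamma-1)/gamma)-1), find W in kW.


Isentropic work: W = m*(gamma/(gamma-1))*(R*T1/MW)*((P2/P1)^((gamma-1)/gamma) - 1)
T1 = 58 + 273.15 = 331.15 K
Pressure ratio = 18.3 / 4.6 = 3.97826
Exponent = (1.3 - 1)/1.3 = 0.230769
(P2/P1)^exp - 1 = 3.97826^0.230769 - 1 = 0.375278
W = 10.0 * 1.3 / 0.3 * 8.314 * 331.15 / 16 * 0.375278 = 2798

2798 kW


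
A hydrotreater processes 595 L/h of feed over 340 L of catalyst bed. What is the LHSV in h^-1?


LHSV = volumetric feed rate / catalyst volume
= 595 L/h / 340 L
= 1.750 h^-1

1.750 h^-1


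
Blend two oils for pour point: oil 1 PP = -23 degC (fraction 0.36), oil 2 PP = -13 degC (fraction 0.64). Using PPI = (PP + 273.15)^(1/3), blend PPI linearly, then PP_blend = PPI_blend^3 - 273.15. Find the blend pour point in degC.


PPI_1 = (-23 + 273.15)^(1/3) = 6.300865
PPI_2 = (-13 + 273.15)^(1/3) = 6.383731
PPI_blend = 0.36 * 6.300865 + 0.64 * 6.383731 = 6.353899
PP_blend = 6.353899^3 - 273.15 = 256.5198 - 273.15 = -16.63

-16.63 degC


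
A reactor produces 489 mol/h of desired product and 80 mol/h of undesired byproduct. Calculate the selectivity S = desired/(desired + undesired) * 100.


Selectivity = desired / (desired + undesired) * 100
Total products = 489 + 80 = 569 mol/h
S = 489 / 569 * 100
= 0.8594 * 100
= 85.94 %

85.94 %


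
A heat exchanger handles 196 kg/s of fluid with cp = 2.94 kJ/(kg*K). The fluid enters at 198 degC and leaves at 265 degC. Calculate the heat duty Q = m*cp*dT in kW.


Q = m_dot * cp * delta_T
delta_T = 265 - 198 = 67 K
Q = 196 * 2.94 * 67
= 576.24 * 67
= 38608.08 kW

38608.08 kW


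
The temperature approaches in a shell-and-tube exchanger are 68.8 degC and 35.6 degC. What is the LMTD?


LMTD = (dT1 - dT2) / ln(dT1/dT2)
= (68.8 - 35.6) / ln(68.8 / 35.6) = 33.2 / 0.658858 = 50.39

50.39 degC


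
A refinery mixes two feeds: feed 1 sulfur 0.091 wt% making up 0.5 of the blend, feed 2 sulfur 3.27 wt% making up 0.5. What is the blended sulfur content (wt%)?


Linear sulfur blending: S_blend = x1*S1 + x2*S2
Contribution 1: 0.5 * 0.091 = 0.0455 wt%
Contribution 2: 0.5 * 3.27 = 1.635 wt%
S_blend = 0.0455 + 1.635 = 1.6805

1.6805 wt%


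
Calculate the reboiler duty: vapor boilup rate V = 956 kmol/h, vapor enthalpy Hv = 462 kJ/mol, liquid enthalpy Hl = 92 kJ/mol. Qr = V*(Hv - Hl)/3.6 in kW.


Qr = 956 * (462 - 92) / 3.6 = 956 * 370 / 3.6 = 98260

98260 kW


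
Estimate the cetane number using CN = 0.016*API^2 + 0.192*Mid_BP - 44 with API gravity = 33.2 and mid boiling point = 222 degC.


CN = 0.016 * 33.2^2 + 0.192 * 222 - 44
CN = 17.63584 + 42.624 - 44 = 16.25984

16.25984


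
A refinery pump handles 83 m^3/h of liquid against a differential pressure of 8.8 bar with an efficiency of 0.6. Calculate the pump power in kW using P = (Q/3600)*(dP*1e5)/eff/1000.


Q = 83 / 3600 = 0.0230556 m^3/s
P = 0.0230556 * (8.8 * 1e5) / 0.6 / 1000 = 33.81

33.81 kW


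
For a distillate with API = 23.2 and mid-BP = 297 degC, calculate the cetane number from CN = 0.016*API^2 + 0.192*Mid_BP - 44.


CN = 0.016 * 23.2^2 + 0.192 * 297 - 44
CN = 8.61184 + 57.024 - 44 = 21.63584

21.63584


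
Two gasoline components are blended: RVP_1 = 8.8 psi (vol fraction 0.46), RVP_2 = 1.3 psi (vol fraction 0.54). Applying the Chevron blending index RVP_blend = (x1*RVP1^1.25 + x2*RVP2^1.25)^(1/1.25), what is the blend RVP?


Chevron index: RVP_blend = (sum xi*RVPi^1.25)^(1/1.25)
RVP^1.25 terms: 0.46 * 8.8^1.25 + 0.54 * 1.3^1.25 = 7.72165
RVP_blend = 7.72165^(1/1.25) = 5.131

5.131 psi


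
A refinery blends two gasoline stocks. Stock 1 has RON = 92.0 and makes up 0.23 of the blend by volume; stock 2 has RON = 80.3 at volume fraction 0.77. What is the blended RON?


Linear blending: RON_blend = sum(vi * RONi)
Contribution 1: 0.23 * 92.0 = 21.16
Contribution 2: 0.77 * 80.3 = 61.831
RON_blend = 21.16 + 61.831 = 82.991

82.991


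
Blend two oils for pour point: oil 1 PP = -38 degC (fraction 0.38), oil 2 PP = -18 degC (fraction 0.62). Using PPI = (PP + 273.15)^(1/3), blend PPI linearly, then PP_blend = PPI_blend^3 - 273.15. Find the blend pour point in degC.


PPI_1 = (-38 + 273.15)^(1/3) = 6.172318
PPI_2 = (-18 + 273.15)^(1/3) = 6.342569
PPI_blend = 0.38 * 6.172318 + 0.62 * 6.342569 = 6.277874
PP_blend = 6.277874^3 - 273.15 = 247.4217 - 273.15 = -25.73

-25.73 degC


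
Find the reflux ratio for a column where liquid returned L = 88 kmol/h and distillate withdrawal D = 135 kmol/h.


Reflux ratio definition: R = L / D (liquid returned / distillate withdrawn)
L = 88 kmol/h, D = 135 kmol/h
R = 88 / 135 = 0.6519

0.6519


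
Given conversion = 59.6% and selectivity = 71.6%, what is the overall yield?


Overall yield = conversion (%) * selectivity (%) / 100
Conversion = 59.6%, Selectivity = 71.6%
Y = 59.6 * 71.6 / 100
= 42.6736 %

42.6736 %


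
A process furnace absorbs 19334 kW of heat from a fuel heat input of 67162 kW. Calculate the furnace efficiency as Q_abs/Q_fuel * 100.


Furnace efficiency = Q_absorbed / Q_fuel * 100
= 19334 / 67162 * 100 = 28.79

28.79 %


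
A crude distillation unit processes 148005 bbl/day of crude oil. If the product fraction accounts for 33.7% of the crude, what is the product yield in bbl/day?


Crude throughput = 148005 bbl/day
Fraction yield = 33.7%
yield = throughput * fraction / 100
yield = 148005 * 33.7 / 100 = 49877.685

49877.685 bbl/day


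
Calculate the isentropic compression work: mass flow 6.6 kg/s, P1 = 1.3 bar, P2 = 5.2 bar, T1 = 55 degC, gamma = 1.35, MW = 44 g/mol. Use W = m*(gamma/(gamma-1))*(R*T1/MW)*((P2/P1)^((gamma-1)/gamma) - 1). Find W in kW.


Isentropic work: W = m*(gamma/(gamma-1))*(R*T1/MW)*((P2/P1)^((gamma-1)/gamma) - 1)
T1 = 55 + 273.15 = 328.15 K
Pressure ratio = 5.2 / 1.3 = 4
Exponent = (1.35 - 1)/1.35 = 0.259259
(P2/P1)^exp - 1 = 4^0.259259 - 1 = 0.432483
W = 6.6 * 1.35 / 0.35 * 8.314 * 328.15 / 44 * 0.432483 = 682.7

682.7 kW


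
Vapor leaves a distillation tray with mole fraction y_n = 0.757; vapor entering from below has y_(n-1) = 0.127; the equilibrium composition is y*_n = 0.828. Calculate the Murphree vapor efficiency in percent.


Murphree vapor efficiency: EMV = (y_n - y_(n-1)) / (y*_n - y_(n-1)) * 100
EMV = (0.757 - 0.127) / (0.828 - 0.127) * 100 = 0.63 / 0.701 * 100 = 89.87

89.87 %


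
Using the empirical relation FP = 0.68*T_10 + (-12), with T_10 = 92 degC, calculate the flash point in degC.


FP = 0.68 * 92 + (-12) = 50.56

50.56 degC


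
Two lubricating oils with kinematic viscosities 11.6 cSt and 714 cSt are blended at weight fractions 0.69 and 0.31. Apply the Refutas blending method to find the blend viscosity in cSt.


Refutas method: VBN_i = 14.534*ln(ln(visc_i + 0.8)) + 10.975, blended linearly by mass fraction; since VBN is linear in VBI_i = ln(ln(visc_i + 0.8)) and the fractions sum to 1, blend VBI directly: visc = exp(exp(VBI_blend)) - 0.8
VBI_1 = ln(ln(11.6 + 0.8)) = 0.923344
VBI_2 = ln(ln(714 + 0.8)) = 1.88282
VBI_blend = 0.69 * 0.923344 + 0.31 * 1.88282 = 1.22078
visc_blend = exp(exp(1.22078)) - 0.8 = 28.86

28.86 cSt


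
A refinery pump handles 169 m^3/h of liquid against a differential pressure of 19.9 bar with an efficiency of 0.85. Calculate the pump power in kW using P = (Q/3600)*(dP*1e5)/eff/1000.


Q = 169 / 3600 = 0.0469444 m^3/s
P = 0.0469444 * (19.9 * 1e5) / 0.85 / 1000 = 109.9

109.9 kW


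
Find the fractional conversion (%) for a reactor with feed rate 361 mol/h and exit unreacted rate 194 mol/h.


X = (F_in - F_out) / F_in * 100
Moles reacted = 361 - 194 = 167
X = 167 / 361 * 100
= 0.4626 * 100
= 46.26 %

46.26 %


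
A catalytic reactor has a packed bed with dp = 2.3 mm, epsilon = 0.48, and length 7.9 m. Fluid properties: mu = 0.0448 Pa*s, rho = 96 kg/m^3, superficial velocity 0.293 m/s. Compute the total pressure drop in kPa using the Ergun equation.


dp = 2.3 mm = 0.0023 m
Viscous term = 150*0.0448*0.293*(1-0.48)^2 / (0.0023^2*0.48^3) = 910048
Inertial term = 1.75*96*0.293^2*(1-0.48) / (0.0023*0.48^3) = 29484.7
dP/L = 910048 + 29484.7 = 939533 Pa/m
dP = 939533 * 7.9 / 1000 = 7422 kPa

7422 kPa


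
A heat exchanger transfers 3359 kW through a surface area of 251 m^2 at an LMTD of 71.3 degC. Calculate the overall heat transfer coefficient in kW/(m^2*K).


From Q = U*A*LMTD, U = Q / (A * LMTD)
U = 3359 / (251 * 71.3) = 3359 / 17896.3 = 0.1877

0.1877 kW/(m^2*K)


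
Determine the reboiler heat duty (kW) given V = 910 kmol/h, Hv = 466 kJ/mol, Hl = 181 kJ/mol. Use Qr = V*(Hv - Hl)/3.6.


Qr = 910 * (466 - 181) / 3.6 = 910 * 285 / 3.6 = 72040

72040 kW


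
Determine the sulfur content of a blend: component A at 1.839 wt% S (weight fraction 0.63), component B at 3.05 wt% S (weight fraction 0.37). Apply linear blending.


Linear sulfur blending: S_blend = x1*S1 + x2*S2
Contribution 1: 0.63 * 1.839 = 1.15857 wt%
Contribution 2: 0.37 * 3.05 = 1.1285 wt%
S_blend = 1.15857 + 1.1285 = 2.28707

2.28707 wt%


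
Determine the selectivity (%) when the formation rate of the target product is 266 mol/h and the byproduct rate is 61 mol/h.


Selectivity = desired / (desired + undesired) * 100
Total products = 266 + 61 = 327 mol/h
S = 266 / 327 * 100
= 0.8135 * 100
= 81.35 %

81.35 %


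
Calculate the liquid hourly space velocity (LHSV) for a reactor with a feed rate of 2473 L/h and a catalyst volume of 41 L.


LHSV = volumetric feed rate / catalyst volume
= 2473 L/h / 41 L
= 60.32 h^-1

60.32 h^-1


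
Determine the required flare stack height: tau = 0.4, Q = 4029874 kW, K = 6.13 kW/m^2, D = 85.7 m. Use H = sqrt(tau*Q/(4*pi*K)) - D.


tau*Q/(4*pi*K) = 0.4 * 4029874 / (4 * pi * 6.13) = 20925.8
sqrt(20925.8) = 144.658
H = 144.658 - 85.7 = 58.96

58.96 m


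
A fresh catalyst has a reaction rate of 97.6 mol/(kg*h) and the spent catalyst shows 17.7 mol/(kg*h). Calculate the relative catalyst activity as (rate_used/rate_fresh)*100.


Activity (%) = (rate_used / rate_fresh) * 100
rate_used = 17.7, rate_fresh = 97.6
= (17.7 / 97.6) * 100
= 0.1814 * 100 = 18.14

18.14 %


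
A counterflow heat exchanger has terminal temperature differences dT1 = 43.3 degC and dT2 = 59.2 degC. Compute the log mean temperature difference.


LMTD = (dT1 - dT2) / ln(dT1/dT2)
= (43.3 - 59.2) / ln(43.3 / 59.2) = -15.9 / -0.312769 = 50.84

50.84 degC


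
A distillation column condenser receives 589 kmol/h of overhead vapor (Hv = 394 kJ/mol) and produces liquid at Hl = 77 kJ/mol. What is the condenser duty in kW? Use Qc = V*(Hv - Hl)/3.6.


Qc = 589 * (394 - 77) / 3.6 = 589 * 317 / 3.6 = 51860

51860 kW


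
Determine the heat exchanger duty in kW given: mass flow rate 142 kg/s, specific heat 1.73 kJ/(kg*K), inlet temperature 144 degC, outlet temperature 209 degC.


Q = m_dot * cp * delta_T
delta_T = 209 - 144 = 65 K
Q = 142 * 1.73 * 65
= 245.66 * 65
= 15967.9 kW

15967.9 kW


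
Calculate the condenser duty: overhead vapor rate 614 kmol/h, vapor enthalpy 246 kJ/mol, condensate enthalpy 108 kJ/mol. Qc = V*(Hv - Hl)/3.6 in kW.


Qc = 614 * (246 - 108) / 3.6 = 614 * 138 / 3.6 = 23540

23540 kW


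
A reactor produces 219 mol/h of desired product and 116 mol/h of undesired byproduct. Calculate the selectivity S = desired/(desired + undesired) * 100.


Selectivity = desired / (desired + undesired) * 100
Total products = 219 + 116 = 335 mol/h
S = 219 / 335 * 100
= 0.6537 * 100
= 65.37 %

65.37 %


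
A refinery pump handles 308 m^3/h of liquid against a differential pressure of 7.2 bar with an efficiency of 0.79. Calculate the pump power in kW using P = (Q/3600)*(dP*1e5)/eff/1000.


Q = 308 / 3600 = 0.0855556 m^3/s
P = 0.0855556 * (7.2 * 1e5) / 0.79 / 1000 = 77.97

77.97 kW


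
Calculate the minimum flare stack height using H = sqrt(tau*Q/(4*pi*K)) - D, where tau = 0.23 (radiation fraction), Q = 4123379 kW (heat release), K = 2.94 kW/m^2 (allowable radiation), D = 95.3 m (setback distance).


tau*Q/(4*pi*K) = 0.23 * 4123379 / (4 * pi * 2.94) = 25669.9
sqrt(25669.9) = 160.218
H = 160.218 - 95.3 = 64.92

64.92 m


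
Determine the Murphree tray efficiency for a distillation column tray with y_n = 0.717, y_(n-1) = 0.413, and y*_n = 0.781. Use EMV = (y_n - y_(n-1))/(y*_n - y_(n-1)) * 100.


Murphree vapor efficiency: EMV = (y_n - y_(n-1)) / (y*_n - y_(n-1)) * 100
EMV = (0.717 - 0.413) / (0.781 - 0.413) * 100 = 0.304 / 0.368 * 100 = 82.61

82.61 %


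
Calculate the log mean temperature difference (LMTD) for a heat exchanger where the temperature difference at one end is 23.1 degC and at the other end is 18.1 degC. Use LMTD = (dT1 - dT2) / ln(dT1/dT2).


LMTD = (dT1 - dT2) / ln(dT1/dT2)
= (23.1 - 18.1) / ln(23.1 / 18.1) = 5 / 0.243921 = 20.50

20.50 degC


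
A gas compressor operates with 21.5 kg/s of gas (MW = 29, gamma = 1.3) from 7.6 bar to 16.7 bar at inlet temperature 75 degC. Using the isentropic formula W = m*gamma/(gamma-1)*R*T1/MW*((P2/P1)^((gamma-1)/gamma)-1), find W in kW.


Isentropic work: W = m*(gamma/(gamma-1))*(R*T1/MW)*((P2/P1)^((gamma-1)/gamma) - 1)
T1 = 75 + 273.15 = 348.15 K
Pressure ratio = 16.7 / 7.6 = 2.19737
Exponent = (1.3 - 1)/1.3 = 0.230769
(P2/P1)^exp - 1 = 2.19737^0.230769 - 1 = 0.199225
W = 21.5 * 1.3 / 0.3 * 8.314 * 348.15 / 29 * 0.199225 = 1853

1853 kW


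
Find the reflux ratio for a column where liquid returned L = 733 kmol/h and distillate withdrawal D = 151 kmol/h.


Reflux ratio definition: R = L / D (liquid returned / distillate withdrawn)
L = 733 kmol/h, D = 151 kmol/h
R = 733 / 151 = 4.854

4.854


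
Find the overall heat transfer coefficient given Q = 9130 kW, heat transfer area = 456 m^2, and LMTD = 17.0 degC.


From Q = U*A*LMTD, U = Q / (A * LMTD)
U = 9130 / (456 * 17.0) = 9130 / 7752 = 1.178

1.178 kW/(m^2*K)


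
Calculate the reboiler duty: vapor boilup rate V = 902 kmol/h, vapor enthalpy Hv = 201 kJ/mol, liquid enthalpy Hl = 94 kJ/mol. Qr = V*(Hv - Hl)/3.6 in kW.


Qr = 902 * (201 - 94) / 3.6 = 902 * 107 / 3.6 = 26810

26810 kW


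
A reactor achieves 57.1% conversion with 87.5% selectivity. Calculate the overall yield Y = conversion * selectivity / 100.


Overall yield = conversion (%) * selectivity (%) / 100
Conversion = 57.1%, Selectivity = 87.5%
Y = 57.1 * 87.5 / 100
= 49.9625 %

49.9625 %


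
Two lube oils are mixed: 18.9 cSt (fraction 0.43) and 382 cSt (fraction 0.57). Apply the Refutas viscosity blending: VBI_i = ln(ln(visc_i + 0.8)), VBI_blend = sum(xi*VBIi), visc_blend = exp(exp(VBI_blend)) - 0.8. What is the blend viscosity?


Refutas method: VBN_i = 14.534*ln(ln(visc_i + 0.8)) + 10.975, blended linearly by mass fraction; since VBN is linear in VBI_i = ln(ln(visc_i + 0.8)) and the fractions sum to 1, blend VBI directly: visc = exp(exp(VBI_blend)) - 0.8
VBI_1 = ln(ln(18.9 + 0.8)) = 1.09213
VBI_2 = ln(ln(382 + 0.8)) = 1.78297
VBI_blend = 0.43 * 1.09213 + 0.57 * 1.78297 = 1.48591
visc_blend = exp(exp(1.48591)) - 0.8 = 82.21

82.21 cSt


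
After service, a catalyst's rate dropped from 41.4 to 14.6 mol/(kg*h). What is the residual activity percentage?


Activity (%) = (rate_used / rate_fresh) * 100
rate_used = 14.6, rate_fresh = 41.4
= (14.6 / 41.4) * 100
= 0.3527 * 100 = 35.27

35.27 %


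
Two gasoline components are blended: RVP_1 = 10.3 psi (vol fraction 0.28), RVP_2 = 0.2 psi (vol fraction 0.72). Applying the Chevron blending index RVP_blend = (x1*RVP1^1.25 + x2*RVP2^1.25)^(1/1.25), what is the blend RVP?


Chevron index: RVP_blend = (sum xi*RVPi^1.25)^(1/1.25)
RVP^1.25 terms: 0.28 * 10.3^1.25 + 0.72 * 0.2^1.25 = 5.2629
RVP_blend = 5.2629^(1/1.25) = 3.776

3.776 psi


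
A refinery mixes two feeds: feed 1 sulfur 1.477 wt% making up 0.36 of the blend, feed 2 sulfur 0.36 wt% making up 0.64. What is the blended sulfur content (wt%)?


Linear sulfur blending: S_blend = x1*S1 + x2*S2
Contribution 1: 0.36 * 1.477 = 0.53172 wt%
Contribution 2: 0.64 * 0.36 = 0.2304 wt%
S_blend = 0.53172 + 0.2304 = 0.76212

0.76212 wt%


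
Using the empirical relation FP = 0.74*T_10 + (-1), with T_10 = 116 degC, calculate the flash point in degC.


FP = 0.74 * 116 + (-1) = 84.84

84.84 degC


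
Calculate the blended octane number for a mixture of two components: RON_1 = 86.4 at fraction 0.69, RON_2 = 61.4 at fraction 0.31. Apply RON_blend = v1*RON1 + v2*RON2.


Linear blending: RON_blend = sum(vi * RONi)
Contribution 1: 0.69 * 86.4 = 59.616
Contribution 2: 0.31 * 61.4 = 19.034
RON_blend = 59.616 + 19.034 = 78.65

78.65


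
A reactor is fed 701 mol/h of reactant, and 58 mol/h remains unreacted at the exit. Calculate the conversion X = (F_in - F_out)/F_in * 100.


X = (F_in - F_out) / F_in * 100
Moles reacted = 701 - 58 = 643
X = 643 / 701 * 100
= 0.9173 * 100
= 91.73 %

91.73 %


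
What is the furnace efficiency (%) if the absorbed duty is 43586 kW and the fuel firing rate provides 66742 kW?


Furnace efficiency = Q_absorbed / Q_fuel * 100
= 43586 / 66742 * 100 = 65.31

65.31 %


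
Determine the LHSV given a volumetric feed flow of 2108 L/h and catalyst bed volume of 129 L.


LHSV = volumetric feed rate / catalyst volume
= 2108 L/h / 129 L
= 16.34 h^-1

16.34 h^-1


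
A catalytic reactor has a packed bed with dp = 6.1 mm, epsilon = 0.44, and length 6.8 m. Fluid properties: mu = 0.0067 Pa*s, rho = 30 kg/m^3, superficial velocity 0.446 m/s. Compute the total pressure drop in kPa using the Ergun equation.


dp = 6.1 mm = 0.0061 m
Viscous term = 150*0.0067*0.446*(1-0.44)^2 / (0.0061^2*0.44^3) = 44346.5
Inertial term = 1.75*30*0.446^2*(1-0.44) / (0.0061*0.44^3) = 11254.6
dP/L = 44346.5 + 11254.6 = 55601.1 Pa/m
dP = 55601.1 * 6.8 / 1000 = 378.1 kPa

378.1 kPa


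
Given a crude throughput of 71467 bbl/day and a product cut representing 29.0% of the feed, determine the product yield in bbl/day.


Crude throughput = 71467 bbl/day
Fraction yield = 29.0%
yield = throughput * fraction / 100
yield = 71467 * 29.0 / 100 = 20725.43

20725.43 bbl/day


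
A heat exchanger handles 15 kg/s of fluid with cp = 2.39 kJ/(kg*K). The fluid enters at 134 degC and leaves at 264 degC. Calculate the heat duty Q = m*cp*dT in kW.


Q = m_dot * cp * delta_T
delta_T = 264 - 134 = 130 K
Q = 15 * 2.39 * 130
= 35.85 * 130
= 4660.5 kW

4660.5 kW


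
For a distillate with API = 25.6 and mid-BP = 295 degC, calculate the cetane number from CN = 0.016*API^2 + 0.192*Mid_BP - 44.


CN = 0.016 * 25.6^2 + 0.192 * 295 - 44
CN = 10.48576 + 56.64 - 44 = 23.12576

23.12576


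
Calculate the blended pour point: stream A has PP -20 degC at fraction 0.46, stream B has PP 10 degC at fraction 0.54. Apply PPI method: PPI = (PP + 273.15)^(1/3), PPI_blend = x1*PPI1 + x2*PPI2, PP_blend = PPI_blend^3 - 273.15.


PPI_1 = (-20 + 273.15)^(1/3) = 6.325953
PPI_2 = (10 + 273.15)^(1/3) = 6.566574
PPI_blend = 0.46 * 6.325953 + 0.54 * 6.566574 = 6.455888
PP_blend = 6.455888^3 - 273.15 = 269.0717 - 273.15 = -4.08

-4.08 degC


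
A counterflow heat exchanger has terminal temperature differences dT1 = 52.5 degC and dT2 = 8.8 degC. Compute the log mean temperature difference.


LMTD = (dT1 - dT2) / ln(dT1/dT2)
= (52.5 - 8.8) / ln(52.5 / 8.8) = 43.7 / 1.78606 = 24.47

24.47 degC


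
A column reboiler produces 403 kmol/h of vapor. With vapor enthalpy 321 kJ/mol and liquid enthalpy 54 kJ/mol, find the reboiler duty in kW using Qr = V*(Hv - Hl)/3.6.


Qr = 403 * (321 - 54) / 3.6 = 403 * 267 / 3.6 = 29890

29890 kW


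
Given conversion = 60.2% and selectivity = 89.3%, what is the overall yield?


Overall yield = conversion (%) * selectivity (%) / 100
Conversion = 60.2%, Selectivity = 89.3%
Y = 60.2 * 89.3 / 100
= 53.7586 %

53.7586 %


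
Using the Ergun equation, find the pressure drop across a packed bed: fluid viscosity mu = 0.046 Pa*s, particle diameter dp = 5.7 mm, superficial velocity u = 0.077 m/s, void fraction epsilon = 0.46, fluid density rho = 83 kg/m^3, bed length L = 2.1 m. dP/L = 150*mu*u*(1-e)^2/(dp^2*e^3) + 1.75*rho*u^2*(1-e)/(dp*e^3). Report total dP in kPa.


dp = 5.7 mm = 0.0057 m
Viscous term = 150*0.046*0.077*(1-0.46)^2 / (0.0057^2*0.46^3) = 48989.6
Inertial term = 1.75*83*0.077^2*(1-0.46) / (0.0057*0.46^3) = 838.191
dP/L = 48989.6 + 838.191 = 49827.8 Pa/m
dP = 49827.8 * 2.1 / 1000 = 104.6 kPa

104.6 kPa


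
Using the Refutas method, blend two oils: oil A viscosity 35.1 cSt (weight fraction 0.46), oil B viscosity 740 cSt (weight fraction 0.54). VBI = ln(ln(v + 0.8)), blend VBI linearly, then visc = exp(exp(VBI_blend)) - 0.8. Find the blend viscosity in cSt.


Refutas method: VBN_i = 14.534*ln(ln(visc_i + 0.8)) + 10.975, blended linearly by mass fraction; since VBN is linear in VBI_i = ln(ln(visc_i + 0.8)) and the fractions sum to 1, blend VBI directly: visc = exp(exp(VBI_blend)) - 0.8
VBI_1 = ln(ln(35.1 + 0.8)) = 1.27557
VBI_2 = ln(ln(740 + 0.8)) = 1.88824
VBI_blend = 0.46 * 1.27557 + 0.54 * 1.88824 = 1.60641
visc_blend = exp(exp(1.60641)) - 0.8 = 145.4

145.4 cSt


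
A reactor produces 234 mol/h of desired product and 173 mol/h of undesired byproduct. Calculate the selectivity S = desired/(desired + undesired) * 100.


Selectivity = desired / (desired + undesired) * 100
Total products = 234 + 173 = 407 mol/h
S = 234 / 407 * 100
= 0.5749 * 100
= 57.49 %

57.49 %


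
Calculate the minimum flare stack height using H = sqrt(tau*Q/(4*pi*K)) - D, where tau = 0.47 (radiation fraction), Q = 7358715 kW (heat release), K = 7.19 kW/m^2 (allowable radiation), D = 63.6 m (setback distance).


tau*Q/(4*pi*K) = 0.47 * 7358715 / (4 * pi * 7.19) = 38279
sqrt(38279) = 195.65
H = 195.65 - 63.6 = 132.1

132.1 m


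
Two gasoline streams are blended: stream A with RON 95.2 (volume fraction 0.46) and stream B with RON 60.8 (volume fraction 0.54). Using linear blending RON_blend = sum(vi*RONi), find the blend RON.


Linear blending: RON_blend = sum(vi * RONi)
Contribution 1: 0.46 * 95.2 = 43.792
Contribution 2: 0.54 * 60.8 = 32.832
RON_blend = 43.792 + 32.832 = 76.624

76.624


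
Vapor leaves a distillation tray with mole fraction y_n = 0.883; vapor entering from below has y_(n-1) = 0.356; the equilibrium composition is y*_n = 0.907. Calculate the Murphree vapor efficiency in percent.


Murphree vapor efficiency: EMV = (y_n - y_(n-1)) / (y*_n - y_(n-1)) * 100
EMV = (0.883 - 0.356) / (0.907 - 0.356) * 100 = 0.527 / 0.551 * 100 = 95.64

95.64 %


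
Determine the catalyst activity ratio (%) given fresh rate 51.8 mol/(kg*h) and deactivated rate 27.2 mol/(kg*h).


Activity (%) = (rate_used / rate_fresh) * 100
rate_used = 27.2, rate_fresh = 51.8
= (27.2 / 51.8) * 100
= 0.5251 * 100 = 52.51

52.51 %


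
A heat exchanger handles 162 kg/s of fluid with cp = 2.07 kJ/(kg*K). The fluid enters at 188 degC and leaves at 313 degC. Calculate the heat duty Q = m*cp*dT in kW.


Q = m_dot * cp * delta_T
delta_T = 313 - 188 = 125 K
Q = 162 * 2.07 * 125
= 335.34 * 125
= 41917.5 kW

41917.5 kW


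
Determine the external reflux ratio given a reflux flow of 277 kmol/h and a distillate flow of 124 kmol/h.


Reflux ratio definition: R = L / D (liquid returned / distillate withdrawn)
L = 277 kmol/h, D = 124 kmol/h
R = 277 / 124 = 2.234

2.234


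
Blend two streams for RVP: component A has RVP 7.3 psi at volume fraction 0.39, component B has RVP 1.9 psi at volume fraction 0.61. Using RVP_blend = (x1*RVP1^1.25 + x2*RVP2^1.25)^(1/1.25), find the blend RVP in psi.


Chevron index: RVP_blend = (sum xi*RVPi^1.25)^(1/1.25)
RVP^1.25 terms: 0.39 * 7.3^1.25 + 0.61 * 1.9^1.25 = 6.04043
RVP_blend = 6.04043^(1/1.25) = 4.216

4.216 psi


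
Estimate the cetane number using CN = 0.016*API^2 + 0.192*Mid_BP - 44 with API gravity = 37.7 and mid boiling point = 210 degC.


CN = 0.016 * 37.7^2 + 0.192 * 210 - 44
CN = 22.74064 + 40.32 - 44 = 19.06064

19.06064


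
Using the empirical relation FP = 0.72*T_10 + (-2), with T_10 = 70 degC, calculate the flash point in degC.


FP = 0.72 * 70 + (-2) = 48.4

48.4 degC


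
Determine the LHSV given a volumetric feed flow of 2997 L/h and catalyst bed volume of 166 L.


LHSV = volumetric feed rate / catalyst volume
= 2997 L/h / 166 L
= 18.05 h^-1

18.05 h^-1


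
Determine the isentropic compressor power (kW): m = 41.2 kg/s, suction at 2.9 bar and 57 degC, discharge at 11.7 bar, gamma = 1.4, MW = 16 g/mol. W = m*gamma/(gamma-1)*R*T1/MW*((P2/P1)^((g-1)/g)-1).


Isentropic work: W = m*(gamma/(gamma-1))*(R*T1/MW)*((P2/P1)^((gamma-1)/gamma) - 1)
T1 = 57 + 273.15 = 330.15 K
Pressure ratio = 11.7 / 2.9 = 4.03448
Exponent = (1.4 - 1)/1.4 = 0.285714
(P2/P1)^exp - 1 = 4.03448^0.285714 - 1 = 0.489642
W = 41.2 * 1.4 / 0.4 * 8.314 * 330.15 / 16 * 0.489642 = 12110

12110 kW


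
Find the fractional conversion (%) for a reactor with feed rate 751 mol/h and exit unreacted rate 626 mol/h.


X = (F_in - F_out) / F_in * 100
Moles reacted = 751 - 626 = 125
X = 125 / 751 * 100
= 0.1664 * 100
= 16.64 %

16.64 %


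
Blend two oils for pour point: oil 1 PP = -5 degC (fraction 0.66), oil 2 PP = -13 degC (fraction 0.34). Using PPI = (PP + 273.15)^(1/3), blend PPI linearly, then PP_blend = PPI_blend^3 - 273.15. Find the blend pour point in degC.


PPI_1 = (-5 + 273.15)^(1/3) = 6.448508
PPI_2 = (-13 + 273.15)^(1/3) = 6.383731
PPI_blend = 0.66 * 6.448508 + 0.34 * 6.383731 = 6.426484
PP_blend = 6.426484^3 - 273.15 = 265.4118 - 273.15 = -7.74

-7.74 degC


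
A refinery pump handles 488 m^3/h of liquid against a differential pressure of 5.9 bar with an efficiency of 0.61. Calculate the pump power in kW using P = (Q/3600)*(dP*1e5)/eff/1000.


Q = 488 / 3600 = 0.135556 m^3/s
P = 0.135556 * (5.9 * 1e5) / 0.61 / 1000 = 131.1

131.1 kW


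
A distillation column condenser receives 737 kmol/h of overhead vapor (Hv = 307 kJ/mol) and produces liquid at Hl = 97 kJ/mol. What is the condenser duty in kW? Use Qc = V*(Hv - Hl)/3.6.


Qc = 737 * (307 - 97) / 3.6 = 737 * 210 / 3.6 = 42990

42990 kW


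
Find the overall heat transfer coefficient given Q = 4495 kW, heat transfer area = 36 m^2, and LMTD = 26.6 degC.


From Q = U*A*LMTD, U = Q / (A * LMTD)
U = 4495 / (36 * 26.6) = 4495 / 957.6 = 4.694

4.694 kW/(m^2*K)


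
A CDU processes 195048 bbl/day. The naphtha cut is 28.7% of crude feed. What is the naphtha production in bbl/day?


Crude throughput = 195048 bbl/day
Fraction yield = 28.7%
yield = throughput * fraction / 100
yield = 195048 * 28.7 / 100 = 55978.776

55978.776 bbl/day


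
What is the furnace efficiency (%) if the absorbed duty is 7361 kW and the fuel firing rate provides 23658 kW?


Furnace efficiency = Q_absorbed / Q_fuel * 100
= 7361 / 23658 * 100 = 31.11

31.11 %


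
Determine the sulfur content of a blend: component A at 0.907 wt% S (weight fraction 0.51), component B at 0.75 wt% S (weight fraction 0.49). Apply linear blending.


Linear sulfur blending: S_blend = x1*S1 + x2*S2
Contribution 1: 0.51 * 0.907 = 0.46257 wt%
Contribution 2: 0.49 * 0.75 = 0.3675 wt%
S_blend = 0.46257 + 0.3675 = 0.83007

0.83007 wt%


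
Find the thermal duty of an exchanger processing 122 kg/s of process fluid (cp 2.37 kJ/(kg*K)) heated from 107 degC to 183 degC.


Q = m_dot * cp * delta_T
delta_T = 183 - 107 = 76 K
Q = 122 * 2.37 * 76
= 289.14 * 76
= 21974.64 kW

21974.64 kW


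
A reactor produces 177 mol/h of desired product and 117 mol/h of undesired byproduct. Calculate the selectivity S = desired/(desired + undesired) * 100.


Selectivity = desired / (desired + undesired) * 100
Total products = 177 + 117 = 294 mol/h
S = 177 / 294 * 100
= 0.6020 * 100
= 60.20 %

60.20 %


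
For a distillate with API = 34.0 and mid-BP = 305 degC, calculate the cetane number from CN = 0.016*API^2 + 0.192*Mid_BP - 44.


CN = 0.016 * 34.0^2 + 0.192 * 305 - 44
CN = 18.496 + 58.56 - 44 = 33.056

33.056


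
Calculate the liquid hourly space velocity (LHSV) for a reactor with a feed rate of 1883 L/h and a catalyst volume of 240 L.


LHSV = volumetric feed rate / catalyst volume
= 1883 L/h / 240 L
= 7.846 h^-1

7.846 h^-1


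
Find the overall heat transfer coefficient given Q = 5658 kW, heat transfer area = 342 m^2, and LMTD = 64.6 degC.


From Q = U*A*LMTD, U = Q / (A * LMTD)
U = 5658 / (342 * 64.6) = 5658 / 22093.2 = 0.2561

0.2561 kW/(m^2*K)


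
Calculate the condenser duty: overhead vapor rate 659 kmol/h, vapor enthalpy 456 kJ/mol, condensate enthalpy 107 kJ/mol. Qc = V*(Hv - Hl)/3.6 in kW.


Qc = 659 * (456 - 107) / 3.6 = 659 * 349 / 3.6 = 63890

63890 kW


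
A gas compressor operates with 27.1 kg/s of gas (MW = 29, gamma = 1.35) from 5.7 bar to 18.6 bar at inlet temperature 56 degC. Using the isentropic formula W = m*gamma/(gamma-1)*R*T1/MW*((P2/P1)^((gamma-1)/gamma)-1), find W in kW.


Isentropic work: W = m*(gamma/(gamma-1))*(R*T1/MW)*((P2/P1)^((gamma-1)/gamma) - 1)
T1 = 56 + 273.15 = 329.15 K
Pressure ratio = 18.6 / 5.7 = 3.26316
Exponent = (1.35 - 1)/1.35 = 0.259259
(P2/P1)^exp - 1 = 3.26316^0.259259 - 1 = 0.358831
W = 27.1 * 1.35 / 0.35 * 8.314 * 329.15 / 29 * 0.358831 = 3539

3539 kW


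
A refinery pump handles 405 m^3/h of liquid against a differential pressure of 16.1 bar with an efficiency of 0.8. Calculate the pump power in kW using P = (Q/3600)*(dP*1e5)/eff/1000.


Q = 405 / 3600 = 0.1125 m^3/s
P = 0.1125 * (16.1 * 1e5) / 0.8 / 1000 = 226.4

226.4 kW


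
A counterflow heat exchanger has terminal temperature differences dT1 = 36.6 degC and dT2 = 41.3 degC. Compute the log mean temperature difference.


LMTD = (dT1 - dT2) / ln(dT1/dT2)
= (36.6 - 41.3) / ln(36.6 / 41.3) = -4.7 / -0.120814 = 38.90

38.90 degC


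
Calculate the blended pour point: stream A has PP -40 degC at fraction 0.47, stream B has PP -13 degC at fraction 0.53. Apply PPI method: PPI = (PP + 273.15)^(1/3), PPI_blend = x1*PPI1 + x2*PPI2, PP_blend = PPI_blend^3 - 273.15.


PPI_1 = (-40 + 273.15)^(1/3) = 6.15477
PPI_2 = (-13 + 273.15)^(1/3) = 6.383731
PPI_blend = 0.47 * 6.15477 + 0.53 * 6.383731 = 6.276119
PP_blend = 6.276119^3 - 273.15 = 247.2143 - 273.15 = -25.94

-25.94 degC


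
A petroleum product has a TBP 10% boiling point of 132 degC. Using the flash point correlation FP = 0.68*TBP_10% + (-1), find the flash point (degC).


FP = 0.68 * 132 + (-1) = 88.76

88.76 degC


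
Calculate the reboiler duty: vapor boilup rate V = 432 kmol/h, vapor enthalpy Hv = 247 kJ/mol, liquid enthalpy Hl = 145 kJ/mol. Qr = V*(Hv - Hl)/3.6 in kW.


Qr = 432 * (247 - 145) / 3.6 = 432 * 102 / 3.6 = 12240

12240 kW


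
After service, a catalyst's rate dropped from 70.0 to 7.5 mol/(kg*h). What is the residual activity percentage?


Activity (%) = (rate_used / rate_fresh) * 100
rate_used = 7.5, rate_fresh = 70.0
= (7.5 / 70.0) * 100
= 0.1071 * 100 = 10.71

10.71 %


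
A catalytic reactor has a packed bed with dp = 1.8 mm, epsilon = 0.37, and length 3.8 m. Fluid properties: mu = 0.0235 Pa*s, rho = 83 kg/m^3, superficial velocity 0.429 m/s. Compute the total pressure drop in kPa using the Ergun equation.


dp = 1.8 mm = 0.0018 m
Viscous term = 150*0.0235*0.429*(1-0.37)^2 / (0.0018^2*0.37^3) = 3657190
Inertial term = 1.75*83*0.429^2*(1-0.37) / (0.0018*0.37^3) = 184711
dP/L = 3657190 + 184711 = 3841900 Pa/m
dP = 3841900 * 3.8 / 1000 = 14600 kPa

14600 kPa


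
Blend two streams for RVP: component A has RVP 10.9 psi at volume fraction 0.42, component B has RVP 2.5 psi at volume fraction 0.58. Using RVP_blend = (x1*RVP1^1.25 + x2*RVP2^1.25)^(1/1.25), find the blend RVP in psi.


Chevron index: RVP_blend = (sum xi*RVPi^1.25)^(1/1.25)
RVP^1.25 terms: 0.42 * 10.9^1.25 + 0.58 * 2.5^1.25 = 10.1415
RVP_blend = 10.1415^(1/1.25) = 6.381

6.381 psi


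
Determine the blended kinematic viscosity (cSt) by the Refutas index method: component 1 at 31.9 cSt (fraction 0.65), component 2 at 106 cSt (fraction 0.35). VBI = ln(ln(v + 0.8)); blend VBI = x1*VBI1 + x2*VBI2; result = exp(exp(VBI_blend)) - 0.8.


Refutas method: VBN_i = 14.534*ln(ln(visc_i + 0.8)) + 10.975, blended linearly by mass fraction; since VBN is linear in VBI_i = ln(ln(visc_i + 0.8)) and the fractions sum to 1, blend VBI directly: visc = exp(exp(VBI_blend)) - 0.8
VBI_1 = ln(ln(31.9 + 0.8)) = 1.24915
VBI_2 = ln(ln(106 + 0.8)) = 1.54136
VBI_blend = 0.65 * 1.24915 + 0.35 * 1.54136 = 1.35142
visc_blend = exp(exp(1.35142)) - 0.8 = 46.80

46.80 cSt


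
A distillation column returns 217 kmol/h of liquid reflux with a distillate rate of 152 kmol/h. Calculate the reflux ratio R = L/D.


Reflux ratio definition: R = L / D (liquid returned / distillate withdrawn)
L = 217 kmol/h, D = 152 kmol/h
R = 217 / 152 = 1.428

1.428


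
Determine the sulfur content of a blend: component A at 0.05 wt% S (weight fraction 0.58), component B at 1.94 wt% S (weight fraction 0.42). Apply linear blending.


Linear sulfur blending: S_blend = x1*S1 + x2*S2
Contribution 1: 0.58 * 0.05 = 0.029 wt%
Contribution 2: 0.42 * 1.94 = 0.8148 wt%
S_blend = 0.029 + 0.8148 = 0.8438

0.8438 wt%


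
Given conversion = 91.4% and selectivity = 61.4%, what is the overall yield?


Overall yield = conversion (%) * selectivity (%) / 100
Conversion = 91.4%, Selectivity = 61.4%
Y = 91.4 * 61.4 / 100
= 56.1196 %

56.1196 %


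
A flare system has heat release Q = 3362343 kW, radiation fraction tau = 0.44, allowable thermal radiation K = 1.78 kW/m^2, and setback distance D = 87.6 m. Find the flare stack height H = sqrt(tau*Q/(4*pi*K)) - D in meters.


tau*Q/(4*pi*K) = 0.44 * 3362343 / (4 * pi * 1.78) = 66140.1
sqrt(66140.1) = 257.177
H = 257.177 - 87.6 = 169.6

169.6 m


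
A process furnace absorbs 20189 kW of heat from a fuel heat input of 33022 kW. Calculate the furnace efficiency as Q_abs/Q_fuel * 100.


Furnace efficiency = Q_absorbed / Q_fuel * 100
= 20189 / 33022 * 100 = 61.14

61.14 %


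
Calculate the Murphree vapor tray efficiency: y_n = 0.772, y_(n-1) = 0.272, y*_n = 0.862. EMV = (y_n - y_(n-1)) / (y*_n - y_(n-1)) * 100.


Murphree vapor efficiency: EMV = (y_n - y_(n-1)) / (y*_n - y_(n-1)) * 100
EMV = (0.772 - 0.272) / (0.862 - 0.272) * 100 = 0.5 / 0.59 * 100 = 84.75

84.75 %


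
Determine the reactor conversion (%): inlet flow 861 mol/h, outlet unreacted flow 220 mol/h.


X = (F_in - F_out) / F_in * 100
Moles reacted = 861 - 220 = 641
X = 641 / 861 * 100
= 0.7445 * 100
= 74.45 %

74.45 %


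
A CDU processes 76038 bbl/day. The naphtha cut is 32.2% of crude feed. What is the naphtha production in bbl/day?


Crude throughput = 76038 bbl/day
Fraction yield = 32.2%
yield = throughput * fraction / 100
yield = 76038 * 32.2 / 100 = 24484.236

24484.236 bbl/day


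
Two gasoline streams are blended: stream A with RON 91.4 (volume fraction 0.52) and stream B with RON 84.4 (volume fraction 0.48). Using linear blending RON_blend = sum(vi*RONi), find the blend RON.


Linear blending: RON_blend = sum(vi * RONi)
Contribution 1: 0.52 * 91.4 = 47.528
Contribution 2: 0.48 * 84.4 = 40.512
RON_blend = 47.528 + 40.512 = 88.04

88.04


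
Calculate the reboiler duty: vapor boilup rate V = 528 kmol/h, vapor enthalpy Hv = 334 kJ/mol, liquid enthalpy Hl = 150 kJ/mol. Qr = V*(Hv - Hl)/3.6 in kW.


Qr = 528 * (334 - 150) / 3.6 = 528 * 184 / 3.6 = 26990

26990 kW


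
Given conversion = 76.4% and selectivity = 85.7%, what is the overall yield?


Overall yield = conversion (%) * selectivity (%) / 100
Conversion = 76.4%, Selectivity = 85.7%
Y = 76.4 * 85.7 / 100
= 65.4748 %

65.4748 %


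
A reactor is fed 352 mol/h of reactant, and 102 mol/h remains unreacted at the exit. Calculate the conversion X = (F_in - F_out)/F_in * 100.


X = (F_in - F_out) / F_in * 100
Moles reacted = 352 - 102 = 250
X = 250 / 352 * 100
= 0.7102 * 100
= 71.02 %

71.02 %


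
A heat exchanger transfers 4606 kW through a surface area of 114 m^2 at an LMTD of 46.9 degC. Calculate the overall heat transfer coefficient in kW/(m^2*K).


From Q = U*A*LMTD, U = Q / (A * LMTD)
U = 4606 / (114 * 46.9) = 4606 / 5346.6 = 0.8615

0.8615 kW/(m^2*K)


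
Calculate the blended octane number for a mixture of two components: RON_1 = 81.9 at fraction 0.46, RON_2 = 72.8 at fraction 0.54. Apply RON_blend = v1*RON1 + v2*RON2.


Linear blending: RON_blend = sum(vi * RONi)
Contribution 1: 0.46 * 81.9 = 37.674
Contribution 2: 0.54 * 72.8 = 39.312
RON_blend = 37.674 + 39.312 = 76.986

76.986


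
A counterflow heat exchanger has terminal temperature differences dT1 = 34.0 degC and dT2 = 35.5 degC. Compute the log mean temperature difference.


LMTD = (dT1 - dT2) / ln(dT1/dT2)
= (34.0 - 35.5) / ln(34.0 / 35.5) = -1.5 / -0.0431722 = 34.74

34.74 degC


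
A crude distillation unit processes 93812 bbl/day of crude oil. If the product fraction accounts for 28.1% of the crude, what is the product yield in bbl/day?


Crude throughput = 93812 bbl/day
Fraction yield = 28.1%
yield = throughput * fraction / 100
yield = 93812 * 28.1 / 100 = 26361.172

26361.172 bbl/day


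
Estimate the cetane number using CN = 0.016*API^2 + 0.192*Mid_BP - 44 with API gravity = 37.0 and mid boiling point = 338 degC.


CN = 0.016 * 37.0^2 + 0.192 * 338 - 44
CN = 21.904 + 64.896 - 44 = 42.8

42.8


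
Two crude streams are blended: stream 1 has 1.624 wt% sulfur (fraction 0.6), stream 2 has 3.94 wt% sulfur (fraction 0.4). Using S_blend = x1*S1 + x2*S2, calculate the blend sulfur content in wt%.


Linear sulfur blending: S_blend = x1*S1 + x2*S2
Contribution 1: 0.6 * 1.624 = 0.9744 wt%
Contribution 2: 0.4 * 3.94 = 1.576 wt%
S_blend = 0.9744 + 1.576 = 2.5504

2.5504 wt%


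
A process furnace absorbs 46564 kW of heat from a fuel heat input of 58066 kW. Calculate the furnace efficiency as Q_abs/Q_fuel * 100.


Furnace efficiency = Q_absorbed / Q_fuel * 100
= 46564 / 58066 * 100 = 80.19

80.19 %


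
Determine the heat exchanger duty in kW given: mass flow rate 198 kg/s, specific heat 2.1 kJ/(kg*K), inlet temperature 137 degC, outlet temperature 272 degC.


Q = m_dot * cp * delta_T
delta_T = 272 - 137 = 135 K
Q = 198 * 2.1 * 135
= 415.8 * 135
= 56133 kW

56133 kW


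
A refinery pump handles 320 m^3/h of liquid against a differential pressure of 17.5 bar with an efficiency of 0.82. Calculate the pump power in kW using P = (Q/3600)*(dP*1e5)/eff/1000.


Q = 320 / 3600 = 0.0888889 m^3/s
P = 0.0888889 * (17.5 * 1e5) / 0.82 / 1000 = 189.7

189.7 kW


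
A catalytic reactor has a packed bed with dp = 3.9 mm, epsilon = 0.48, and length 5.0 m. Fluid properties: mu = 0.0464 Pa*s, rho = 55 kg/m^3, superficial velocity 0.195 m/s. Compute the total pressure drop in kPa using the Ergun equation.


dp = 3.9 mm = 0.0039 m
Viscous term = 150*0.0464*0.195*(1-0.48)^2 / (0.0039^2*0.48^3) = 218171
Inertial term = 1.75*55*0.195^2*(1-0.48) / (0.0039*0.48^3) = 4412.5
dP/L = 218171 + 4412.5 = 222584 Pa/m
dP = 222584 * 5.0 / 1000 = 1113 kPa

1113 kPa
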